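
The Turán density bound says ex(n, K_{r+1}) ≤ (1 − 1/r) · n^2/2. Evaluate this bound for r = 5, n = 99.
Turán density bound = (4/5) · 99^2/2 = 19602/5 ≈ 3920.4

Turán's theorem: ex(n, K_{r+1}) is achieved by the complete r-partite Turán graph T(n, r) with parts as balanced as possible, and is at most (1 − 1/r) · n^2/2. For r = 5, n = 99: the density bound is (4/5) · 9801/2 = 19602/5 ≈ 3920.4. The integer-valued extremum is e(T(99, 5)) = 3920, which is strictly less than the density bound 19602/5 since 5 ∤ 99 (the parts of T(99, 5) cannot all be equal).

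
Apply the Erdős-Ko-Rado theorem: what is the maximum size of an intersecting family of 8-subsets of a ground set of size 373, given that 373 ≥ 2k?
max |F| = C(372, 7) = 184803150863664

Erdős-Ko-Rado (1961): when n ≥ 2k, max |F| = C(n−1, k−1). The bound is attained by the star {A : i ∈ A} for any fixed i ∈ [n]. Here C(373−1, 8−1) = C(372, 7) = 184803150863664.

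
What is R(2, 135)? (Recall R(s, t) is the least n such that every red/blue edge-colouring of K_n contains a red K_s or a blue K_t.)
R(2, 135) = 135

R(2, k) = k for all k ≥ 2: in a 2-colouring of K_k, either some edge is red (a red K_2) or all edges are blue (a blue K_k). And K_{134} coloured all-blue has no blue K_135, so R(2, 135) > 134. Hence R(2, 135) = 135.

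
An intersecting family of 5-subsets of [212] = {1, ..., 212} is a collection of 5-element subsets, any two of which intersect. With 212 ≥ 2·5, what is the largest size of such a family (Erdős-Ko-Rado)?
max |F| = C(211, 4) = 80260180

The Erdős-Ko-Rado theorem states: for n ≥ 2k, an intersecting family of k-subsets of an n-element set has size at most C(n − 1, k − 1), with equality for 'star' families {A ⊆ [n] : |A| = k, i ∈ A} (fix an element i). For n = 212, k = 5: C(211, 4) = 80260180.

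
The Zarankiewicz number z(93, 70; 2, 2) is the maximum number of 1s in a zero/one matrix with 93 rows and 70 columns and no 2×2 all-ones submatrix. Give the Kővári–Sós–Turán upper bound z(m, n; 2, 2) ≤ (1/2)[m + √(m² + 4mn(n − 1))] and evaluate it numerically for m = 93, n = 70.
z(93, 70; 2, 2) ≤ (1/2)[93 + √(93² + 4·93·70·69)] = (1/2)[93 + √1805409] = 718.3275

Kővári–Sós–Turán: let r_1, ..., r_93 be the row sums and z = Σ r_i the total number of 1s. Each pair of columns can share at most one row with both entries 1 (else a 2×2 all-ones block appears), so Σ_i C(r_i, 2) ≤ C(70, 2) = 2415. By convexity Σ_i C(r_i, 2) ≥ 93·C(z/93, 2) = z(z − 93)/(2·93), giving z² − 93z − 93·70·69 ≤ 0 and hence z ≤ (1/2)[93 + √(8649 + 4·449190)] = (1/2)[93 + √1805409] ≈ (1/2)(93 + 1343.6551) = 718.3275.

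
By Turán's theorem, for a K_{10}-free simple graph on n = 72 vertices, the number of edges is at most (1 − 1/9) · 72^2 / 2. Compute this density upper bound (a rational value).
Turán density bound = (8/9) · 72^2/2 = 2304

Turán's theorem: ex(n, K_{r+1}) is achieved by the complete r-partite Turán graph T(n, r) with parts as balanced as possible, and is at most (1 − 1/r) · n^2/2. For r = 9, n = 72: the density bound is (8/9) · 5184/2 = 2304. Since 9 ∣ 72, the Turán graph T(72, 9) has parts of equal size 8, and its edge count e(T(72, 9)) = 2304 attains the density bound exactly.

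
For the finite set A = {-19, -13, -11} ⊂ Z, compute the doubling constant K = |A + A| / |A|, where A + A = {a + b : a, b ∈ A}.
K = |A + A| / |A| = 6/3 = 2

Enumerate A + A = {a + b : a, b ∈ A}. With |A| = 3, there are |A|^2 = 9 ordered sum pairs; collecting distinct values, A + A = {-38, -32, -30, -26, -24, -22}, so |A + A| = 6. Thus K = 6/3 = 2. For comparison, the minimum possible |A + A| over all 3-element sets is 2·3 − 1 = 5 (so min K = 5/3), attained only by arithmetic progressions.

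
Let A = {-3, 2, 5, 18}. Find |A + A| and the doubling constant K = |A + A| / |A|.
K = |A + A| / |A| = 10/4 = 5/2

Enumerate A + A = {a + b : a, b ∈ A}. With |A| = 4, there are |A|^2 = 16 ordered sum pairs; collecting distinct values, A + A = {-6, -1, 2, 4, 7, 10, 15, 20, 23, 36}, so |A + A| = 10. Thus K = 10/4 = 5/2. For comparison, the minimum possible |A + A| over all 4-element sets is 2·4 − 1 = 7 (so min K = 7/4), attained only by arithmetic progressions.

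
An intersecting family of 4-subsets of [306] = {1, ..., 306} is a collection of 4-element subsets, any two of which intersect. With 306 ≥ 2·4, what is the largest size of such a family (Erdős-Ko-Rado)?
max |F| = C(305, 3) = 4682360

Erdős-Ko-Rado (1961): when n ≥ 2k, max |F| = C(n−1, k−1). The bound is attained by the star {A : i ∈ A} for any fixed i ∈ [n]. Here C(306−1, 4−1) = C(305, 3) = 4682360.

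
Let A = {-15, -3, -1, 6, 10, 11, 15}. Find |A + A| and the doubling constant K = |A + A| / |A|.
K = |A + A| / |A| = 25/7

Enumerate A + A = {a + b : a, b ∈ A}. With |A| = 7, there are |A|^2 = 49 ordered sum pairs; collecting distinct values, A + A = {-30, -18, -16, -9, -6, -5, -4, -2, 0, 3, 5, 7, 8, 9, 10, 12, 14, 16, 17, 20, 21, 22, 25, 26, 30}, so |A + A| = 25. Thus K = 25/7. For comparison, the minimum possible |A + A| over all 7-element sets is 2·7 − 1 = 13 (so min K = 13/7), attained only by arithmetic progressions.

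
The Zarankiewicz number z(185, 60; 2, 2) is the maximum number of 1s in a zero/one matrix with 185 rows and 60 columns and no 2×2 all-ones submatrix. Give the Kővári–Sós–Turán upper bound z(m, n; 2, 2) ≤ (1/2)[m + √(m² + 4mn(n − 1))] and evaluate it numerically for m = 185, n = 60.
z(185, 60; 2, 2) ≤ (1/2)[185 + √(185² + 4·185·60·59)] = (1/2)[185 + √2653825] = 907.0282

Kővári–Sós–Turán: let r_1, ..., r_185 be the row sums and z = Σ r_i the total number of 1s. Each pair of columns can share at most one row with both entries 1 (else a 2×2 all-ones block appears), so Σ_i C(r_i, 2) ≤ C(60, 2) = 1770. By convexity Σ_i C(r_i, 2) ≥ 185·C(z/185, 2) = z(z − 185)/(2·185), giving z² − 185z − 185·60·59 ≤ 0 and hence z ≤ (1/2)[185 + √(34225 + 4·654900)] = (1/2)[185 + √2653825] ≈ (1/2)(185 + 1629.0565) = 907.0282.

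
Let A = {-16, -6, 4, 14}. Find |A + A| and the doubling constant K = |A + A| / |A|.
K = |A + A| / |A| = 7/4

Enumerate A + A = {a + b : a, b ∈ A}. With |A| = 4, there are |A|^2 = 16 ordered sum pairs; collecting distinct values, A + A = {-32, -22, -12, -2, 8, 18, 28}, so |A + A| = 7. Thus K = 7/4. Here |A + A| = 2|A| − 1 = 7, the minimum possible — so K = 7/4 is minimal, which holds iff A is an arithmetic progression.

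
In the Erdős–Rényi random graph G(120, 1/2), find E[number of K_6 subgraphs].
E[# K_6] = C(120, 6) · (1/2)^C(6, 2) = 3652745460 / 2^15 = 913186365/8192 ≈ 111472.944946

For each 6-subset S of vertices (there are C(120, 6) = 3652745460 such S), let X_S = 1 if S induces a K_6 (all C(6, 2) = 15 edges present). Then P(X_S = 1) = (1/2)^15 = 1/32768. By linearity of expectation, E[# K_6] = C(120, 6) · (1/2)^15 = 3652745460 / 32768 = 913186365/8192 ≈ 111472.944946.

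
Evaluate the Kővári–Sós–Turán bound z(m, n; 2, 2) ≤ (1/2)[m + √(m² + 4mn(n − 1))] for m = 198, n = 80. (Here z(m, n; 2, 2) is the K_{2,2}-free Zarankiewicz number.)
z(198, 80; 2, 2) ≤ (1/2)[198 + √(198² + 4·198·80·79)] = (1/2)[198 + √5044644] = 1222.0142

Kővári–Sós–Turán: let r_1, ..., r_198 be the row sums and z = Σ r_i the total number of 1s. Each pair of columns can share at most one row with both entries 1 (else a 2×2 all-ones block appears), so Σ_i C(r_i, 2) ≤ C(80, 2) = 3160. By convexity Σ_i C(r_i, 2) ≥ 198·C(z/198, 2) = z(z − 198)/(2·198), giving z² − 198z − 198·80·79 ≤ 0 and hence z ≤ (1/2)[198 + √(39204 + 4·1251360)] = (1/2)[198 + √5044644] ≈ (1/2)(198 + 2246.0285) = 1222.0142.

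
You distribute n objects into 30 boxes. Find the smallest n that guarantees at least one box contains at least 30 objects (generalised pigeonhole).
n = (30 − 1)·30 + 1 = 871

By the generalised pigeonhole principle, to guarantee some box contains ≥ r objects we need more than (r − 1) · k objects total. Threshold: n = (r − 1) · k + 1. With r = 30 and k = 30: n = 29 · 30 + 1 = 870 + 1 = 871. For n = 870 = 29 · 30, we can put exactly 29 objects in every box, avoiding 30 in any single one — so 871 is tight.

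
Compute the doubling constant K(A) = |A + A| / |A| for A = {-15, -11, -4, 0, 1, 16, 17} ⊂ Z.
K = |A + A| / |A| = 24/7

Enumerate A + A = {a + b : a, b ∈ A}. With |A| = 7, there are |A|^2 = 49 ordered sum pairs; collecting distinct values, A + A = {-30, -26, -22, -19, -15, -14, -11, -10, -8, -4, -3, 0, 1, 2, 5, 6, 12, 13, 16, 17, 18, 32, 33, 34}, so |A + A| = 24. Thus K = 24/7. For comparison, the minimum possible |A + A| over all 7-element sets is 2·7 − 1 = 13 (so min K = 13/7), attained only by arithmetic progressions.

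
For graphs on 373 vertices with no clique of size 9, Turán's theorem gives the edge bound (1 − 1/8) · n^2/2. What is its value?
Turán density bound = (7/8) · 373^2/2 = 973903/16 ≈ 60868.9375

Turán's theorem: ex(n, K_{r+1}) is achieved by the complete r-partite Turán graph T(n, r) with parts as balanced as possible, and is at most (1 − 1/r) · n^2/2. For r = 8, n = 373: the density bound is (7/8) · 139129/2 = 973903/16 ≈ 60868.9375. The integer-valued extremum is e(T(373, 8)) = 60868, which is strictly less than the density bound 973903/16 since 8 ∤ 373 (the parts of T(373, 8) cannot all be equal).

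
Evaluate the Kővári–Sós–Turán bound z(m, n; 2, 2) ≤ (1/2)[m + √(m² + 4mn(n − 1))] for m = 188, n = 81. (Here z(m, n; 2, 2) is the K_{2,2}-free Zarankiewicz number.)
z(188, 81; 2, 2) ≤ (1/2)[188 + √(188² + 4·188·81·80)] = (1/2)[188 + √4908304] = 1201.7346

Kővári–Sós–Turán: let r_1, ..., r_188 be the row sums and z = Σ r_i the total number of 1s. Each pair of columns can share at most one row with both entries 1 (else a 2×2 all-ones block appears), so Σ_i C(r_i, 2) ≤ C(81, 2) = 3240. By convexity Σ_i C(r_i, 2) ≥ 188·C(z/188, 2) = z(z − 188)/(2·188), giving z² − 188z − 188·81·80 ≤ 0 and hence z ≤ (1/2)[188 + √(35344 + 4·1218240)] = (1/2)[188 + √4908304] ≈ (1/2)(188 + 2215.4693) = 1201.7346.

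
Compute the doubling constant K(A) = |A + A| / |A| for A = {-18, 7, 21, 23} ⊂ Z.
K = |A + A| / |A| = 10/4 = 5/2

Enumerate A + A = {a + b : a, b ∈ A}. With |A| = 4, there are |A|^2 = 16 ordered sum pairs; collecting distinct values, A + A = {-36, -11, 3, 5, 14, 28, 30, 42, 44, 46}, so |A + A| = 10. Thus K = 10/4 = 5/2. For comparison, the minimum possible |A + A| over all 4-element sets is 2·4 − 1 = 7 (so min K = 7/4), attained only by arithmetic progressions.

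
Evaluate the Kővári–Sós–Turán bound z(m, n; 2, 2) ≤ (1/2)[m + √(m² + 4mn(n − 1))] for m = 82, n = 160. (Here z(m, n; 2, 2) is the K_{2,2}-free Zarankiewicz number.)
z(82, 160; 2, 2) ≤ (1/2)[82 + √(82² + 4·82·160·159)] = (1/2)[82 + √8351044] = 1485.9086

Kővári–Sós–Turán: let r_1, ..., r_82 be the row sums and z = Σ r_i the total number of 1s. Each pair of columns can share at most one row with both entries 1 (else a 2×2 all-ones block appears), so Σ_i C(r_i, 2) ≤ C(160, 2) = 12720. By convexity Σ_i C(r_i, 2) ≥ 82·C(z/82, 2) = z(z − 82)/(2·82), giving z² − 82z − 82·160·159 ≤ 0 and hence z ≤ (1/2)[82 + √(6724 + 4·2086080)] = (1/2)[82 + √8351044] ≈ (1/2)(82 + 2889.8173) = 1485.9086.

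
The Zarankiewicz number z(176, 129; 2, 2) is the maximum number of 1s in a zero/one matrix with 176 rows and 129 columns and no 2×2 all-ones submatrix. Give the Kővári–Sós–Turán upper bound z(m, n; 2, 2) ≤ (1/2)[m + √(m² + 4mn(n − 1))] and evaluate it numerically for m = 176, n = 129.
z(176, 129; 2, 2) ≤ (1/2)[176 + √(176² + 4·176·129·128)] = (1/2)[176 + √11655424] = 1795.0021

Kővári–Sós–Turán: let r_1, ..., r_176 be the row sums and z = Σ r_i the total number of 1s. Each pair of columns can share at most one row with both entries 1 (else a 2×2 all-ones block appears), so Σ_i C(r_i, 2) ≤ C(129, 2) = 8256. By convexity Σ_i C(r_i, 2) ≥ 176·C(z/176, 2) = z(z − 176)/(2·176), giving z² − 176z − 176·129·128 ≤ 0 and hence z ≤ (1/2)[176 + √(30976 + 4·2906112)] = (1/2)[176 + √11655424] ≈ (1/2)(176 + 3414.0041) = 1795.0021.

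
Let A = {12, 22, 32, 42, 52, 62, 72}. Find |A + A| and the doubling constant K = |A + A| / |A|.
K = |A + A| / |A| = 13/7

Enumerate A + A = {a + b : a, b ∈ A}. With |A| = 7, there are |A|^2 = 49 ordered sum pairs; collecting distinct values, A + A = {24, 34, 44, 54, 64, 74, 84, 94, 104, 114, 124, 134, 144}, so |A + A| = 13. Thus K = 13/7. Here |A + A| = 2|A| − 1 = 13, the minimum possible — so K = 13/7 is minimal, which holds iff A is an arithmetic progression.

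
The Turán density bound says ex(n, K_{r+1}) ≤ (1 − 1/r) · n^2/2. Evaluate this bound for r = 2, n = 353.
Turán density bound = (1/2) · 353^2/2 = 124609/4 ≈ 31152.25

Turán's theorem: ex(n, K_{r+1}) is achieved by the complete r-partite Turán graph T(n, r) with parts as balanced as possible, and is at most (1 − 1/r) · n^2/2. For r = 2, n = 353: the density bound is (1/2) · 124609/2 = 124609/4 ≈ 31152.25. The integer-valued extremum is e(T(353, 2)) = 31152, which is strictly less than the density bound 124609/4 since 2 ∤ 353 (the parts of T(353, 2) cannot all be equal).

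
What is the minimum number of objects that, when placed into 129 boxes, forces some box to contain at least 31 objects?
n = (31 − 1)·129 + 1 = 3871

By the generalised pigeonhole principle, to guarantee some box contains ≥ r objects we need more than (r − 1) · k objects total. Threshold: n = (r − 1) · k + 1. With r = 31 and k = 129: n = 30 · 129 + 1 = 3870 + 1 = 3871. For n = 3870 = 30 · 129, we can put exactly 30 objects in every box, avoiding 31 in any single one — so 3871 is tight.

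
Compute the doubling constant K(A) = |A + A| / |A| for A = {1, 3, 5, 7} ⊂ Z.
K = |A + A| / |A| = 7/4

Enumerate A + A = {a + b : a, b ∈ A}. With |A| = 4, there are |A|^2 = 16 ordered sum pairs; collecting distinct values, A + A = {2, 4, 6, 8, 10, 12, 14}, so |A + A| = 7. Thus K = 7/4. Here |A + A| = 2|A| − 1 = 7, the minimum possible — so K = 7/4 is minimal, which holds iff A is an arithmetic progression.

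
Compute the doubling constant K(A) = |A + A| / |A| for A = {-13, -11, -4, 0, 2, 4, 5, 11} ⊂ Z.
K = |A + A| / |A| = 28/8 = 7/2

Enumerate A + A = {a + b : a, b ∈ A}. With |A| = 8, there are |A|^2 = 64 ordered sum pairs; collecting distinct values, A + A = {-26, -24, -22, -17, -15, -13, -11, -9, -8, -7, -6, -4, -2, 0, 1, 2, 4, 5, 6, 7, 8, 9, 10, 11, 13, 15, 16, 22}, so |A + A| = 28. Thus K = 28/8 = 7/2. For comparison, the minimum possible |A + A| over all 8-element sets is 2·8 − 1 = 15 (so min K = 15/8), attained only by arithmetic progressions.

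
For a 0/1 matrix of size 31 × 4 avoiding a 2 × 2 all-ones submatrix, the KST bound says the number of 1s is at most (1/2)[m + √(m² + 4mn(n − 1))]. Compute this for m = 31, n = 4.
z(31, 4; 2, 2) ≤ (1/2)[31 + √(31² + 4·31·4·3)] = (1/2)[31 + √2449] = 40.2437

Kővári–Sós–Turán: let r_1, ..., r_31 be the row sums and z = Σ r_i the total number of 1s. Each pair of columns can share at most one row with both entries 1 (else a 2×2 all-ones block appears), so Σ_i C(r_i, 2) ≤ C(4, 2) = 6. By convexity Σ_i C(r_i, 2) ≥ 31·C(z/31, 2) = z(z − 31)/(2·31), giving z² − 31z − 31·4·3 ≤ 0 and hence z ≤ (1/2)[31 + √(961 + 4·372)] = (1/2)[31 + √2449] ≈ (1/2)(31 + 49.4874) = 40.2437.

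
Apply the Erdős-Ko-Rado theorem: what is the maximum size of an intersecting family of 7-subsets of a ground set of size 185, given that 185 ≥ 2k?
max |F| = C(184, 6) = 49637730324

The Erdős-Ko-Rado theorem states: for n ≥ 2k, an intersecting family of k-subsets of an n-element set has size at most C(n − 1, k − 1), with equality for 'star' families {A ⊆ [n] : |A| = k, i ∈ A} (fix an element i). For n = 185, k = 7: C(184, 6) = 49637730324.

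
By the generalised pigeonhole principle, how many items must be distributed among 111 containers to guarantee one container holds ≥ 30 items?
n = (30 − 1)·111 + 1 = 3220

By the generalised pigeonhole principle, to guarantee some box contains ≥ r objects we need more than (r − 1) · k objects total. Threshold: n = (r − 1) · k + 1. With r = 30 and k = 111: n = 29 · 111 + 1 = 3219 + 1 = 3220. For n = 3219 = 29 · 111, we can put exactly 29 objects in every box, avoiding 30 in any single one — so 3220 is tight.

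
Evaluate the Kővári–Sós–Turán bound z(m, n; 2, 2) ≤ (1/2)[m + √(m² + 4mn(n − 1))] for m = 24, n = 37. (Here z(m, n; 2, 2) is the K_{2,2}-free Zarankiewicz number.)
z(24, 37; 2, 2) ≤ (1/2)[24 + √(24² + 4·24·37·36)] = (1/2)[24 + √128448] = 191.1982

Kővári–Sós–Turán: let r_1, ..., r_24 be the row sums and z = Σ r_i the total number of 1s. Each pair of columns can share at most one row with both entries 1 (else a 2×2 all-ones block appears), so Σ_i C(r_i, 2) ≤ C(37, 2) = 666. By convexity Σ_i C(r_i, 2) ≥ 24·C(z/24, 2) = z(z − 24)/(2·24), giving z² − 24z − 24·37·36 ≤ 0 and hence z ≤ (1/2)[24 + √(576 + 4·31968)] = (1/2)[24 + √128448] ≈ (1/2)(24 + 358.3964) = 191.1982.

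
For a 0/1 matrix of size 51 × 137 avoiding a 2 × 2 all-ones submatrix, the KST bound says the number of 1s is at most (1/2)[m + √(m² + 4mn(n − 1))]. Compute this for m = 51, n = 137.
z(51, 137; 2, 2) ≤ (1/2)[51 + √(51² + 4·51·137·136)] = (1/2)[51 + √3803529] = 1000.6319

Kővári–Sós–Turán: let r_1, ..., r_51 be the row sums and z = Σ r_i the total number of 1s. Each pair of columns can share at most one row with both entries 1 (else a 2×2 all-ones block appears), so Σ_i C(r_i, 2) ≤ C(137, 2) = 9316. By convexity Σ_i C(r_i, 2) ≥ 51·C(z/51, 2) = z(z − 51)/(2·51), giving z² − 51z − 51·137·136 ≤ 0 and hence z ≤ (1/2)[51 + √(2601 + 4·950232)] = (1/2)[51 + √3803529] ≈ (1/2)(51 + 1950.2638) = 1000.6319.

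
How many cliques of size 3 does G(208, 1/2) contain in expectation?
E[# K_3] = C(208, 3) · (1/2)^C(3, 2) = 1478256 / 2^3 = 184782

For each 3-subset S of vertices (there are C(208, 3) = 1478256 such S), let X_S = 1 if S induces a K_3 (all C(3, 2) = 3 edges present). Then P(X_S = 1) = (1/2)^3 = 1/8. By linearity of expectation, E[# K_3] = C(208, 3) · (1/2)^3 = 1478256 / 8 = 184782.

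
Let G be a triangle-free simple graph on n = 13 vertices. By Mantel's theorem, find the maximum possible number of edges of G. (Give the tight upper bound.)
ex(13, K_3) = ⌊13^2/4⌋ = 42

Mantel (1907): a triangle-free graph on n vertices has at most ⌊n^2/4⌋ edges, with equality for the complete bipartite graph K_{⌊n/2⌋, ⌈n/2⌉}. For n = 13: ⌊13^2/4⌋ = ⌊169/4⌋ = 42. The extremal graph is K_{6, 7}, which has 6·7 = 42 edges.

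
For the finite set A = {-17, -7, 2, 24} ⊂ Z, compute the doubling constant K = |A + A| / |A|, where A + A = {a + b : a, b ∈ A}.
K = |A + A| / |A| = 10/4 = 5/2

Enumerate A + A = {a + b : a, b ∈ A}. With |A| = 4, there are |A|^2 = 16 ordered sum pairs; collecting distinct values, A + A = {-34, -24, -15, -14, -5, 4, 7, 17, 26, 48}, so |A + A| = 10. Thus K = 10/4 = 5/2. For comparison, the minimum possible |A + A| over all 4-element sets is 2·4 − 1 = 7 (so min K = 7/4), attained only by arithmetic progressions.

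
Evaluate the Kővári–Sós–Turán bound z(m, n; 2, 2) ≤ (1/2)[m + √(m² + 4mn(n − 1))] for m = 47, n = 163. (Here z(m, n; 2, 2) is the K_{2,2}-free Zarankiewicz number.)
z(47, 163; 2, 2) ≤ (1/2)[47 + √(47² + 4·47·163·162)] = (1/2)[47 + √4966537] = 1137.7864

Kővári–Sós–Turán: let r_1, ..., r_47 be the row sums and z = Σ r_i the total number of 1s. Each pair of columns can share at most one row with both entries 1 (else a 2×2 all-ones block appears), so Σ_i C(r_i, 2) ≤ C(163, 2) = 13203. By convexity Σ_i C(r_i, 2) ≥ 47·C(z/47, 2) = z(z − 47)/(2·47), giving z² − 47z − 47·163·162 ≤ 0 and hence z ≤ (1/2)[47 + √(2209 + 4·1241082)] = (1/2)[47 + √4966537] ≈ (1/2)(47 + 2228.5729) = 1137.7864.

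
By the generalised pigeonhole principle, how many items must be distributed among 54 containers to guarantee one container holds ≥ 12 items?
n = (12 − 1)·54 + 1 = 595

By the generalised pigeonhole principle, to guarantee some box contains ≥ r objects we need more than (r − 1) · k objects total. Threshold: n = (r − 1) · k + 1. With r = 12 and k = 54: n = 11 · 54 + 1 = 594 + 1 = 595. For n = 594 = 11 · 54, we can put exactly 11 objects in every box, avoiding 12 in any single one — so 595 is tight.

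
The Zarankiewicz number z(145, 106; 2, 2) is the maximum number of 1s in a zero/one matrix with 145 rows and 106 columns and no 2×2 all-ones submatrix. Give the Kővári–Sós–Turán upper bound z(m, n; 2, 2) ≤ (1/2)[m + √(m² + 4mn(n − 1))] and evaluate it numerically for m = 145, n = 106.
z(145, 106; 2, 2) ≤ (1/2)[145 + √(145² + 4·145·106·105)] = (1/2)[145 + √6476425] = 1344.9411

Kővári–Sós–Turán: let r_1, ..., r_145 be the row sums and z = Σ r_i the total number of 1s. Each pair of columns can share at most one row with both entries 1 (else a 2×2 all-ones block appears), so Σ_i C(r_i, 2) ≤ C(106, 2) = 5565. By convexity Σ_i C(r_i, 2) ≥ 145·C(z/145, 2) = z(z − 145)/(2·145), giving z² − 145z − 145·106·105 ≤ 0 and hence z ≤ (1/2)[145 + √(21025 + 4·1613850)] = (1/2)[145 + √6476425] ≈ (1/2)(145 + 2544.8821) = 1344.9411.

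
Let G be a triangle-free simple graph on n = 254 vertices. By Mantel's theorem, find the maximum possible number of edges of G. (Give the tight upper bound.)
ex(254, K_3) = ⌊254^2/4⌋ = 16129

Mantel (1907): a triangle-free graph on n vertices has at most ⌊n^2/4⌋ edges, with equality for the complete bipartite graph K_{⌊n/2⌋, ⌈n/2⌉}. For n = 254: ⌊254^2/4⌋ = ⌊64516/4⌋ = 16129. The extremal graph is K_{127, 127}, which has 127·127 = 16129 edges.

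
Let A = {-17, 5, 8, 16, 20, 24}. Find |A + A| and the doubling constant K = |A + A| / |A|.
K = |A + A| / |A| = 19/6

Enumerate A + A = {a + b : a, b ∈ A}. With |A| = 6, there are |A|^2 = 36 ordered sum pairs; collecting distinct values, A + A = {-34, -12, -9, -1, 3, 7, 10, 13, 16, 21, 24, 25, 28, 29, 32, 36, 40, 44, 48}, so |A + A| = 19. Thus K = 19/6. For comparison, the minimum possible |A + A| over all 6-element sets is 2·6 − 1 = 11 (so min K = 11/6), attained only by arithmetic progressions.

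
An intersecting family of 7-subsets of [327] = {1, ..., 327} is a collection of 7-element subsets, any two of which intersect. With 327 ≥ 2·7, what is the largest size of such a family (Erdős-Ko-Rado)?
max |F| = C(326, 6) = 1591757486865

The Erdős-Ko-Rado theorem states: for n ≥ 2k, an intersecting family of k-subsets of an n-element set has size at most C(n − 1, k − 1), with equality for 'star' families {A ⊆ [n] : |A| = k, i ∈ A} (fix an element i). For n = 327, k = 7: C(326, 6) = 1591757486865.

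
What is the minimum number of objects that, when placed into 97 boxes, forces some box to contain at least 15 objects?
n = (15 − 1)·97 + 1 = 1359

By the generalised pigeonhole principle, to guarantee some box contains ≥ r objects we need more than (r − 1) · k objects total. Threshold: n = (r − 1) · k + 1. With r = 15 and k = 97: n = 14 · 97 + 1 = 1358 + 1 = 1359. For n = 1358 = 14 · 97, we can put exactly 14 objects in every box, avoiding 15 in any single one — so 1359 is tight.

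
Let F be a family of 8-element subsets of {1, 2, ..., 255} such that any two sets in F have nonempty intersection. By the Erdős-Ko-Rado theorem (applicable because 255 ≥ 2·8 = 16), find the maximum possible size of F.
max |F| = C(254, 7) = 12450563287800

Erdős-Ko-Rado (1961): when n ≥ 2k, max |F| = C(n−1, k−1). The bound is attained by the star {A : i ∈ A} for any fixed i ∈ [n]. Here C(255−1, 8−1) = C(254, 7) = 12450563287800.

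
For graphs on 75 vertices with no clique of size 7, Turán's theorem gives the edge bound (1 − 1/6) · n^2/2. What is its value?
Turán density bound = (5/6) · 75^2/2 = 9375/4 ≈ 2343.75

Turán's theorem: ex(n, K_{r+1}) is achieved by the complete r-partite Turán graph T(n, r) with parts as balanced as possible, and is at most (1 − 1/r) · n^2/2. For r = 6, n = 75: the density bound is (5/6) · 5625/2 = 9375/4 ≈ 2343.75. The integer-valued extremum is e(T(75, 6)) = 2343, which is strictly less than the density bound 9375/4 since 6 ∤ 75 (the parts of T(75, 6) cannot all be equal).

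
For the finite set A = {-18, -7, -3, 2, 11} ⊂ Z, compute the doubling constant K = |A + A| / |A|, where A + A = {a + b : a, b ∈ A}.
K = |A + A| / |A| = 14/5

Enumerate A + A = {a + b : a, b ∈ A}. With |A| = 5, there are |A|^2 = 25 ordered sum pairs; collecting distinct values, A + A = {-36, -25, -21, -16, -14, -10, -7, -6, -5, -1, 4, 8, 13, 22}, so |A + A| = 14. Thus K = 14/5. For comparison, the minimum possible |A + A| over all 5-element sets is 2·5 − 1 = 9 (so min K = 9/5), attained only by arithmetic progressions.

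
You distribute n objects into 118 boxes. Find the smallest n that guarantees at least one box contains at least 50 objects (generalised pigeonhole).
n = (50 − 1)·118 + 1 = 5783

By the generalised pigeonhole principle, to guarantee some box contains ≥ r objects we need more than (r − 1) · k objects total. Threshold: n = (r − 1) · k + 1. With r = 50 and k = 118: n = 49 · 118 + 1 = 5782 + 1 = 5783. For n = 5782 = 49 · 118, we can put exactly 49 objects in every box, avoiding 50 in any single one — so 5783 is tight.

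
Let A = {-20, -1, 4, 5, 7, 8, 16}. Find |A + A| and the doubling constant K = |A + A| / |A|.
K = |A + A| / |A| = 26/7

Enumerate A + A = {a + b : a, b ∈ A}. With |A| = 7, there are |A|^2 = 49 ordered sum pairs; collecting distinct values, A + A = {-40, -21, -16, -15, -13, -12, -4, -2, 3, 4, 6, 7, 8, 9, 10, 11, 12, 13, 14, 15, 16, 20, 21, 23, 24, 32}, so |A + A| = 26. Thus K = 26/7. For comparison, the minimum possible |A + A| over all 7-element sets is 2·7 − 1 = 13 (so min K = 13/7), attained only by arithmetic progressions.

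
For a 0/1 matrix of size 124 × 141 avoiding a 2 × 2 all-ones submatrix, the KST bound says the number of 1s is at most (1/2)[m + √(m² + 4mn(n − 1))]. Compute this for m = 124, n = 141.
z(124, 141; 2, 2) ≤ (1/2)[124 + √(124² + 4·124·141·140)] = (1/2)[124 + √9806416] = 1627.7599

Kővári–Sós–Turán: let r_1, ..., r_124 be the row sums and z = Σ r_i the total number of 1s. Each pair of columns can share at most one row with both entries 1 (else a 2×2 all-ones block appears), so Σ_i C(r_i, 2) ≤ C(141, 2) = 9870. By convexity Σ_i C(r_i, 2) ≥ 124·C(z/124, 2) = z(z − 124)/(2·124), giving z² − 124z − 124·141·140 ≤ 0 and hence z ≤ (1/2)[124 + √(15376 + 4·2447760)] = (1/2)[124 + √9806416] ≈ (1/2)(124 + 3131.5198) = 1627.7599.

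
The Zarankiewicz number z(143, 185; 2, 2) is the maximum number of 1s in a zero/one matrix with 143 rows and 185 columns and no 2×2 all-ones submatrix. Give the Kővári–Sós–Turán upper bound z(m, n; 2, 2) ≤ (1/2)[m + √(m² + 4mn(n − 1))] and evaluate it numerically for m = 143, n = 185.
z(143, 185; 2, 2) ≤ (1/2)[143 + √(143² + 4·143·185·184)] = (1/2)[143 + √19491329] = 2278.9493

Kővári–Sós–Turán: let r_1, ..., r_143 be the row sums and z = Σ r_i the total number of 1s. Each pair of columns can share at most one row with both entries 1 (else a 2×2 all-ones block appears), so Σ_i C(r_i, 2) ≤ C(185, 2) = 17020. By convexity Σ_i C(r_i, 2) ≥ 143·C(z/143, 2) = z(z − 143)/(2·143), giving z² − 143z − 143·185·184 ≤ 0 and hence z ≤ (1/2)[143 + √(20449 + 4·4867720)] = (1/2)[143 + √19491329] ≈ (1/2)(143 + 4414.8985) = 2278.9493.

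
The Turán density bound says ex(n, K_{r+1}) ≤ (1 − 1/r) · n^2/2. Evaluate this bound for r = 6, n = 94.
Turán density bound = (5/6) · 94^2/2 = 11045/3 ≈ 3681.6667

Turán's theorem: ex(n, K_{r+1}) is achieved by the complete r-partite Turán graph T(n, r) with parts as balanced as possible, and is at most (1 − 1/r) · n^2/2. For r = 6, n = 94: the density bound is (5/6) · 8836/2 = 11045/3 ≈ 3681.6667. The integer-valued extremum is e(T(94, 6)) = 3681, which is strictly less than the density bound 11045/3 since 6 ∤ 94 (the parts of T(94, 6) cannot all be equal).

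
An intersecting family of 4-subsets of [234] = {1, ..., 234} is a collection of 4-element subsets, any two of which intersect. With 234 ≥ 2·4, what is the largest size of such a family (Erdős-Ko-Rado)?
max |F| = C(233, 3) = 2081156

Erdős-Ko-Rado (1961): when n ≥ 2k, max |F| = C(n−1, k−1). The bound is attained by the star {A : i ∈ A} for any fixed i ∈ [n]. Here C(234−1, 4−1) = C(233, 3) = 2081156.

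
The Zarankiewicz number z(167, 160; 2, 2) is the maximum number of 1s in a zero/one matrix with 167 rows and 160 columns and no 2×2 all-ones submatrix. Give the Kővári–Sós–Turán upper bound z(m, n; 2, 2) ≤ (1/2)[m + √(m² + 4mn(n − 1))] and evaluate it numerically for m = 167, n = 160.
z(167, 160; 2, 2) ≤ (1/2)[167 + √(167² + 4·167·160·159)] = (1/2)[167 + √17021809] = 2146.3748

Kővári–Sós–Turán: let r_1, ..., r_167 be the row sums and z = Σ r_i the total number of 1s. Each pair of columns can share at most one row with both entries 1 (else a 2×2 all-ones block appears), so Σ_i C(r_i, 2) ≤ C(160, 2) = 12720. By convexity Σ_i C(r_i, 2) ≥ 167·C(z/167, 2) = z(z − 167)/(2·167), giving z² − 167z − 167·160·159 ≤ 0 and hence z ≤ (1/2)[167 + √(27889 + 4·4248480)] = (1/2)[167 + √17021809] ≈ (1/2)(167 + 4125.7495) = 2146.3748.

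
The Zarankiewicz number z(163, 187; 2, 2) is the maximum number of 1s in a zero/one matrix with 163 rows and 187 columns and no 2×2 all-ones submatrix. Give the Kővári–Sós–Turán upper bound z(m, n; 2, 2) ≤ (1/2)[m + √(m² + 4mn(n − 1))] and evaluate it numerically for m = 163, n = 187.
z(163, 187; 2, 2) ≤ (1/2)[163 + √(163² + 4·163·187·186)] = (1/2)[163 + √22704433] = 2463.9584

Kővári–Sós–Turán: let r_1, ..., r_163 be the row sums and z = Σ r_i the total number of 1s. Each pair of columns can share at most one row with both entries 1 (else a 2×2 all-ones block appears), so Σ_i C(r_i, 2) ≤ C(187, 2) = 17391. By convexity Σ_i C(r_i, 2) ≥ 163·C(z/163, 2) = z(z − 163)/(2·163), giving z² − 163z − 163·187·186 ≤ 0 and hence z ≤ (1/2)[163 + √(26569 + 4·5669466)] = (1/2)[163 + √22704433] ≈ (1/2)(163 + 4764.9169) = 2463.9584.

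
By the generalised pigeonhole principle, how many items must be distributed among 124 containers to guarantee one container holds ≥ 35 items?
n = (35 − 1)·124 + 1 = 4217

By the generalised pigeonhole principle, to guarantee some box contains ≥ r objects we need more than (r − 1) · k objects total. Threshold: n = (r − 1) · k + 1. With r = 35 and k = 124: n = 34 · 124 + 1 = 4216 + 1 = 4217. For n = 4216 = 34 · 124, we can put exactly 34 objects in every box, avoiding 35 in any single one — so 4217 is tight.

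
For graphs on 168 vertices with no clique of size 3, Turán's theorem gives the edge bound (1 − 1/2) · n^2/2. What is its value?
Turán density bound = (1/2) · 168^2/2 = 7056

Turán's theorem: ex(n, K_{r+1}) is achieved by the complete r-partite Turán graph T(n, r) with parts as balanced as possible, and is at most (1 − 1/r) · n^2/2. For r = 2, n = 168: the density bound is (1/2) · 28224/2 = 7056. Since 2 ∣ 168, the Turán graph T(168, 2) has parts of equal size 84, and its edge count e(T(168, 2)) = 7056 attains the density bound exactly.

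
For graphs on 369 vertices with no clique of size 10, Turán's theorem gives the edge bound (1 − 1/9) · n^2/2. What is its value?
Turán density bound = (8/9) · 369^2/2 = 60516

Turán's theorem: ex(n, K_{r+1}) is achieved by the complete r-partite Turán graph T(n, r) with parts as balanced as possible, and is at most (1 − 1/r) · n^2/2. For r = 9, n = 369: the density bound is (8/9) · 136161/2 = 60516. Since 9 ∣ 369, the Turán graph T(369, 9) has parts of equal size 41, and its edge count e(T(369, 9)) = 60516 attains the density bound exactly.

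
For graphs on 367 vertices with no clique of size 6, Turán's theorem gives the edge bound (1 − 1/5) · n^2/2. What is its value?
Turán density bound = (4/5) · 367^2/2 = 269378/5 ≈ 53875.6

Turán's theorem: ex(n, K_{r+1}) is achieved by the complete r-partite Turán graph T(n, r) with parts as balanced as possible, and is at most (1 − 1/r) · n^2/2. For r = 5, n = 367: the density bound is (4/5) · 134689/2 = 269378/5 ≈ 53875.6. The integer-valued extremum is e(T(367, 5)) = 53875, which is strictly less than the density bound 269378/5 since 5 ∤ 367 (the parts of T(367, 5) cannot all be equal).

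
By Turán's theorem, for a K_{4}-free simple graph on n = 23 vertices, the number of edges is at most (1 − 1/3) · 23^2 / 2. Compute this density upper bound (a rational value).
Turán density bound = (2/3) · 23^2/2 = 529/3 ≈ 176.3333

Turán's theorem: ex(n, K_{r+1}) is achieved by the complete r-partite Turán graph T(n, r) with parts as balanced as possible, and is at most (1 − 1/r) · n^2/2. For r = 3, n = 23: the density bound is (2/3) · 529/2 = 529/3 ≈ 176.3333. The integer-valued extremum is e(T(23, 3)) = 176, which is strictly less than the density bound 529/3 since 3 ∤ 23 (the parts of T(23, 3) cannot all be equal).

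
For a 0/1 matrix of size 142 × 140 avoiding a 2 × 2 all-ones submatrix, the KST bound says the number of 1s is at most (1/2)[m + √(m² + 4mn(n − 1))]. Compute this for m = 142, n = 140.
z(142, 140; 2, 2) ≤ (1/2)[142 + √(142² + 4·142·140·139)] = (1/2)[142 + √11073444] = 1734.8392

Kővári–Sós–Turán: let r_1, ..., r_142 be the row sums and z = Σ r_i the total number of 1s. Each pair of columns can share at most one row with both entries 1 (else a 2×2 all-ones block appears), so Σ_i C(r_i, 2) ≤ C(140, 2) = 9730. By convexity Σ_i C(r_i, 2) ≥ 142·C(z/142, 2) = z(z − 142)/(2·142), giving z² − 142z − 142·140·139 ≤ 0 and hence z ≤ (1/2)[142 + √(20164 + 4·2763320)] = (1/2)[142 + √11073444] ≈ (1/2)(142 + 3327.6785) = 1734.8392.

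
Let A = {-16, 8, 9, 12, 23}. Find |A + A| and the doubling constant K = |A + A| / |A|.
K = |A + A| / |A| = 15/5 = 3

Enumerate A + A = {a + b : a, b ∈ A}. With |A| = 5, there are |A|^2 = 25 ordered sum pairs; collecting distinct values, A + A = {-32, -8, -7, -4, 7, 16, 17, 18, 20, 21, 24, 31, 32, 35, 46}, so |A + A| = 15. Thus K = 15/5 = 3. For comparison, the minimum possible |A + A| over all 5-element sets is 2·5 − 1 = 9 (so min K = 9/5), attained only by arithmetic progressions.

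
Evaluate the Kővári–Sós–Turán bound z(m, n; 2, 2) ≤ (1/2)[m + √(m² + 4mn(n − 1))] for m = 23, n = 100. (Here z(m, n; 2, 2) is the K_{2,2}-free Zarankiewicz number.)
z(23, 100; 2, 2) ≤ (1/2)[23 + √(23² + 4·23·100·99)] = (1/2)[23 + √911329] = 488.8178

Kővári–Sós–Turán: let r_1, ..., r_23 be the row sums and z = Σ r_i the total number of 1s. Each pair of columns can share at most one row with both entries 1 (else a 2×2 all-ones block appears), so Σ_i C(r_i, 2) ≤ C(100, 2) = 4950. By convexity Σ_i C(r_i, 2) ≥ 23·C(z/23, 2) = z(z − 23)/(2·23), giving z² − 23z − 23·100·99 ≤ 0 and hence z ≤ (1/2)[23 + √(529 + 4·227700)] = (1/2)[23 + √911329] ≈ (1/2)(23 + 954.6355) = 488.8178.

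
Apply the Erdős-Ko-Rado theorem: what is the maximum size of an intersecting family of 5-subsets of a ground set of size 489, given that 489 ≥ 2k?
max |F| = C(488, 4) = 2334078990

The Erdős-Ko-Rado theorem states: for n ≥ 2k, an intersecting family of k-subsets of an n-element set has size at most C(n − 1, k − 1), with equality for 'star' families {A ⊆ [n] : |A| = k, i ∈ A} (fix an element i). For n = 489, k = 5: C(488, 4) = 2334078990.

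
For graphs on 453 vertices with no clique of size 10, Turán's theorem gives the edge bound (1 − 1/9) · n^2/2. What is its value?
Turán density bound = (8/9) · 453^2/2 = 91204

Turán's theorem: ex(n, K_{r+1}) is achieved by the complete r-partite Turán graph T(n, r) with parts as balanced as possible, and is at most (1 − 1/r) · n^2/2. For r = 9, n = 453: the density bound is (8/9) · 205209/2 = 91204. The integer-valued extremum is e(T(453, 9)) = 91203, which is strictly less than the density bound 91204 since 9 ∤ 453 (the parts of T(453, 9) cannot all be equal).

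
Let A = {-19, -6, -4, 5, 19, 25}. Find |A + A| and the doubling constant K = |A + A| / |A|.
K = |A + A| / |A| = 21/6 = 7/2

Enumerate A + A = {a + b : a, b ∈ A}. With |A| = 6, there are |A|^2 = 36 ordered sum pairs; collecting distinct values, A + A = {-38, -25, -23, -14, -12, -10, -8, -1, 0, 1, 6, 10, 13, 15, 19, 21, 24, 30, 38, 44, 50}, so |A + A| = 21. Thus K = 21/6 = 7/2. For comparison, the minimum possible |A + A| over all 6-element sets is 2·6 − 1 = 11 (so min K = 11/6), attained only by arithmetic progressions.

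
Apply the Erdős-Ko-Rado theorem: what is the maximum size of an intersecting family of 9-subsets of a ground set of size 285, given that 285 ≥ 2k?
max |F| = C(284, 8) = 950225060447529

The Erdős-Ko-Rado theorem states: for n ≥ 2k, an intersecting family of k-subsets of an n-element set has size at most C(n − 1, k − 1), with equality for 'star' families {A ⊆ [n] : |A| = k, i ∈ A} (fix an element i). For n = 285, k = 9: C(284, 8) = 950225060447529.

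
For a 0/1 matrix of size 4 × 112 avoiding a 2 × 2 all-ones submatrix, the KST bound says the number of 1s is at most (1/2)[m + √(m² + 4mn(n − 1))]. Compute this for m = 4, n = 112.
z(4, 112; 2, 2) ≤ (1/2)[4 + √(4² + 4·4·112·111)] = (1/2)[4 + √198928] = 225.0067

Kővári–Sós–Turán: let r_1, ..., r_4 be the row sums and z = Σ r_i the total number of 1s. Each pair of columns can share at most one row with both entries 1 (else a 2×2 all-ones block appears), so Σ_i C(r_i, 2) ≤ C(112, 2) = 6216. By convexity Σ_i C(r_i, 2) ≥ 4·C(z/4, 2) = z(z − 4)/(2·4), giving z² − 4z − 4·112·111 ≤ 0 and hence z ≤ (1/2)[4 + √(16 + 4·49728)] = (1/2)[4 + √198928] ≈ (1/2)(4 + 446.0135) = 225.0067.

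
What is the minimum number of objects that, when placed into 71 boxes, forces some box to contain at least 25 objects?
n = (25 − 1)·71 + 1 = 1705

By the generalised pigeonhole principle, to guarantee some box contains ≥ r objects we need more than (r − 1) · k objects total. Threshold: n = (r − 1) · k + 1. With r = 25 and k = 71: n = 24 · 71 + 1 = 1704 + 1 = 1705. For n = 1704 = 24 · 71, we can put exactly 24 objects in every box, avoiding 25 in any single one — so 1705 is tight.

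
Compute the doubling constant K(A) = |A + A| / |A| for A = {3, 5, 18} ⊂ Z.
K = |A + A| / |A| = 6/3 = 2

Enumerate A + A = {a + b : a, b ∈ A}. With |A| = 3, there are |A|^2 = 9 ordered sum pairs; collecting distinct values, A + A = {6, 8, 10, 21, 23, 36}, so |A + A| = 6. Thus K = 6/3 = 2. For comparison, the minimum possible |A + A| over all 3-element sets is 2·3 − 1 = 5 (so min K = 5/3), attained only by arithmetic progressions.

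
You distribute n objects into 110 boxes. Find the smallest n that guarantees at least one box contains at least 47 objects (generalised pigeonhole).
n = (47 − 1)·110 + 1 = 5061

By the generalised pigeonhole principle, to guarantee some box contains ≥ r objects we need more than (r − 1) · k objects total. Threshold: n = (r − 1) · k + 1. With r = 47 and k = 110: n = 46 · 110 + 1 = 5060 + 1 = 5061. For n = 5060 = 46 · 110, we can put exactly 46 objects in every box, avoiding 47 in any single one — so 5061 is tight.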